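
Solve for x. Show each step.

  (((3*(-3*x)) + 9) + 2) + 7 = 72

Step 1. [(((3*(-3*x)) + 9) + 2) + 7 = 72] +7 is outermost — subtract 7 both sides, so sub: ((3*(-3*x)) + 9) + 2 = 65.
Step 2. [((3*(-3*x)) + 9) + 2 = 65] subtract 2: x sits inside (… + 2). So sub: (3*(-3*x)) + 9 = 63.
Step 3. [(3*(-3*x)) + 9 = 63] 3 divides every term; factor it out ⇒ factor: (-3*x) + 3 = 21.
Step 4. [(-3*x) + 3 = 21] common factor -3 (LHS and 21) — divide through, so factor: x - 1 = -7.
Step 5. [x - 1 = -7] peel the -1: add 1 from each side, so sub: x = -6.

Answer: x ∈ {-6}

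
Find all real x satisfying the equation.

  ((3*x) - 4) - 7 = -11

Step 1. [((3*x) - 4) - 7 = -11] peel the -7: add 7 from each side. So sub: (3*x) - 4 = -4.
Step 2. [(3*x) - 4 = -4] the outer -4 inverts by adding 4 ⇒ sub: 3*x = 0.
Step 3. [3*x = 0] 3 out front; divide by 3. So div: x = 0.

Answer: x ∈ {0}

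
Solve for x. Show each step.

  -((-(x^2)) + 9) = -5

Step 1. [-((-(x^2)) + 9) = -5] leading − — multiply by −1, so neg: (-(x^2)) + 9 = 5.
Step 2. [(-(x^2)) + 9 = 5] peel the +9: subtract 9 from each side. So sub: -(x^2) = -4.
Step 3. [-(x^2) = -4] LHS negated; negate both sides ⇒ neg: x^2 = 4.
Step 4. [x^2 = 4] √ both sides: 4 ≥ 0 gives two branches ⇒ sqrt: x = 2 or -2.

Answer: x ∈ {-2, 2}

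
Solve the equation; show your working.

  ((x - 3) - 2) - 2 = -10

Step 1. [((x - 3) - 2) - 2 = -10] the outer -2 inverts by adding 2. So sub: (x - 3) - 2 = -8.
Step 2. [(x - 3) - 2 = -8] 2 comes off first (add 2), so sub: x - 3 = -6.
Step 3. [x - 3 = -6] peel the -3: add 3 from each side. So sub: x = -3.

Answer: x ∈ {-3}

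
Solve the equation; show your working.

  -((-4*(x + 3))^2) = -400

Step 1. [-((-4*(x + 3))^2) = -400] leading − — multiply by −1 ⇒ neg: (-4*(x + 3))^2 = 400.
Step 2. [(-4*(x + 3))^2 = 400] LHS squared, RHS 400 ≥ 0: apply √ (±), so sqrt: -4*(x + 3) = 20 or -20.
Step 3. [-4*(x + 3) = 20 or -20] LHS = -4·(…); ÷-4 both sides, so div: x + 3 = -5 or 5.
Step 4. [x + 3 = -5 or 5] 3 comes off first (subtract 3). So sub: x = -8 or 2.

Answer: x ∈ {-8, 2}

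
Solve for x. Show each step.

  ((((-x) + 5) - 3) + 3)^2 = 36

Step 1. [((((-x) + 5) - 3) + 3)^2 = 36] LHS squared, RHS 36 ≥ 0: apply √ (±). So sqrt: (((-x) + 5) - 3) + 3 = 6 or -6.
Step 2. [(((-x) + 5) - 3) + 3 = 6 or -6] 3 comes off first (subtract 3). So sub: ((-x) + 5) - 3 = 3 or -9.
Step 3. [((-x) + 5) - 3 = 3 or -9] add 3: x sits inside (… - 3) ⇒ sub: (-x) + 5 = 6 or -6.
Step 4. [(-x) + 5 = 6 or -6] 5 comes off first (subtract 5). So sub: -x = 1 or -11.
Step 5. [-x = 1 or -11] leading − — multiply by −1, so neg: x = -1 or 11.

Answer: x ∈ {-1, 11}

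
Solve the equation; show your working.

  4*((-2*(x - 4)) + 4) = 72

Step 1. [4*((-2*(x - 4)) + 4) = 72] 4·(inner) — divide through by 4 ⇒ div: (-2*(x - 4)) + 4 = 18.
Step 2. [(-2*(x - 4)) + 4 = 18] -2 | LHS and -2 | 18: pull -2 out. So factor: (x - 4) - 2 = -9.
Step 3. [(x - 4) - 2 = -9] add 2: x sits inside (… - 2). So sub: x - 4 = -7.
Step 4. [x - 4 = -7] add 4: x sits inside (… - 4) ⇒ sub: x = -3.

Answer: x ∈ {-3}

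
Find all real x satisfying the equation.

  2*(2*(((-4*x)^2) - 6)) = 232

Step 1. [2*(2*(((-4*x)^2) - 6)) = 232] LHS = 2·(…); ÷2 both sides. So div: 2*(((-4*x)^2) - 6) = 116.
Step 2. [2*(((-4*x)^2) - 6) = 116] 2 out front; divide by 2, so div: ((-4*x)^2) - 6 = 58.
Step 3. [((-4*x)^2) - 6 = 58] -6 is outermost — add 6 both sides, so sub: (-4*x)^2 = 64.
Step 4. [(-4*x)^2 = 64] LHS squared, RHS 64 ≥ 0: apply √ (±). So sqrt: -4*x = 8 or -8.
Step 5. [-4*x = 8 or -8] -4·(inner) — divide through by -4 ⇒ div: x = -2 or 2.

Answer: x ∈ {-2, 2}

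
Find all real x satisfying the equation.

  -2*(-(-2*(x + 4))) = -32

Step 1. [-2*(-(-2*(x + 4))) = -32] -2·(inner) — divide through by -2, so div: -(-2*(x + 4)) = 16.
Step 2. [-(-2*(x + 4)) = 16] leading − — multiply by −1 ⇒ neg: -2*(x + 4) = -16.
Step 3. [-2*(x + 4) = -16] LHS = -2·(…); ÷-2 both sides, so div: x + 4 = 8.
Step 4. [x + 4 = 8] peel the +4: subtract 4 from each side, so sub: x = 4.

Answer: x ∈ {4}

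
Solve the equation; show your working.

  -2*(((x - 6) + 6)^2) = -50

Step 1. [-2*(((x - 6) + 6)^2) = -50] -2 out front; divide by -2. So div: ((x - 6) + 6)^2 = 25.
Step 2. [((x - 6) + 6)^2 = 25] √ both sides: 25 ≥ 0 gives two branches ⇒ sqrt: (x - 6) + 6 = 5 or -5.
Step 3. [(x - 6) + 6 = 5 or -5] peel the +6: subtract 6 from each side, so sub: x - 6 = -1 or -11.
Step 4. [x - 6 = -1 or -11] the outer -6 inverts by adding 6 ⇒ sub: x = 5 or -5.

Answer: x ∈ {-5, 5}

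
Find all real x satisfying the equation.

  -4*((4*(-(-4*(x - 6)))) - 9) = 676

Step 1. [-4*((4*(-(-4*(x - 6)))) - 9) = 676] divide by the outer -4, so div: (4*(-(-4*(x - 6)))) - 9 = -169.
Step 2. [(4*(-(-4*(x - 6)))) - 9 = -169] 9 comes off first (add 9). So sub: 4*(-(-4*(x - 6))) = -160.
Step 3. [4*(-(-4*(x - 6))) = -160] leading coefficient 4: divide by 4. So div: -(-4*(x - 6)) = -40.
Step 4. [-(-4*(x - 6)) = -40] leading − — multiply by −1. So neg: -4*(x - 6) = 40.
Step 5. [-4*(x - 6) = 40] divide by the outer -4, so div: x - 6 = -10.
Step 6. [x - 6 = -10] peel the -6: add 6 from each side ⇒ sub: x = -4.

Answer: x ∈ {-4}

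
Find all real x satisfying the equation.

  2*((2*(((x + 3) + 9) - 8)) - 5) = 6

Step 1. [2*((2*(((x + 3) + 9) - 8)) - 5) = 6] 2·(inner) — divide through by 2 ⇒ div: (2*(((x + 3) + 9) - 8)) - 5 = 3.
Step 2. [(2*(((x + 3) + 9) - 8)) - 5 = 3] 5 comes off first (add 5), so sub: 2*(((x + 3) + 9) - 8) = 8.
Step 3. [2*(((x + 3) + 9) - 8) = 8] 2 out front; divide by 2 ⇒ div: ((x + 3) + 9) - 8 = 4.
Step 4. [((x + 3) + 9) - 8 = 4] 8 comes off first (add 8). So sub: (x + 3) + 9 = 12.
Step 5. [(x + 3) + 9 = 12] subtract 9: x sits inside (… + 9). So sub: x + 3 = 3.
Step 6. [x + 3 = 3] subtract 3: x sits inside (… + 3). So sub: x = 0.

Answer: x ∈ {0}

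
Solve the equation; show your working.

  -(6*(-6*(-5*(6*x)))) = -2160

Step 1. [-(6*(-6*(-5*(6*x)))) = -2160] LHS negated; negate both sides ⇒ neg: 6*(-6*(-5*(6*x))) = 2160.
Step 2. [6*(-6*(-5*(6*x))) = 2160] LHS = 6·(…); ÷6 both sides, so div: -6*(-5*(6*x)) = 360.
Step 3. [-6*(-5*(6*x)) = 360] LHS = -6·(…); ÷-6 both sides ⇒ div: -5*(6*x) = -60.
Step 4. [-5*(6*x) = -60] -5·(inner) — divide through by -5, so div: 6*x = 12.
Step 5. [6*x = 12] leading coefficient 6: divide by 6 ⇒ div: x = 2.

Answer: x ∈ {2}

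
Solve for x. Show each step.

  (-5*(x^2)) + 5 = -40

Step 1. [(-5*(x^2)) + 5 = -40] -5 divides every term; factor it out. So factor: (x^2) - 1 = 8.
Step 2. [(x^2) - 1 = 8] -1 is outermost — add 1 both sides, so sub: x^2 = 9.
Step 3. [x^2 = 9] LHS squared, RHS 9 ≥ 0: apply √ (±) ⇒ sqrt: x = 3 or -3.

Answer: x ∈ {-3, 3}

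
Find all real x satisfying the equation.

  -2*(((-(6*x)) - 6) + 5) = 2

Step 1. [-2*(((-(6*x)) - 6) + 5) = 2] LHS = -2·(…); ÷-2 both sides. So div: ((-(6*x)) - 6) + 5 = -1.
Step 2. [((-(6*x)) - 6) + 5 = -1] +5 is outermost — subtract 5 both sides. So sub: (-(6*x)) - 6 = -6.
Step 3. [(-(6*x)) - 6 = -6] add 6: x sits inside (… - 6) ⇒ sub: -(6*x) = 0.
Step 4. [-(6*x) = 0] flip signs both sides ⇒ neg: 6*x = 0.
Step 5. [6*x = 0] divide by the outer 6, so div: x = 0.

Answer: x ∈ {0}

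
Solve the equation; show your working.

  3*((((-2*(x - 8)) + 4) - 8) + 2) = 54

Step 1. [3*((((-2*(x - 8)) + 4) - 8) + 2) = 54] LHS = 3·(…); ÷3 both sides ⇒ div: (((-2*(x - 8)) + 4) - 8) + 2 = 18.
Step 2. [(((-2*(x - 8)) + 4) - 8) + 2 = 18] peel the +2: subtract 2 from each side ⇒ sub: ((-2*(x - 8)) + 4) - 8 = 16.
Step 3. [((-2*(x - 8)) + 4) - 8 = 16] -8 is outermost — add 8 both sides, so sub: (-2*(x - 8)) + 4 = 24.
Step 4. [(-2*(x - 8)) + 4 = 24] -2 | LHS and -2 | 24: pull -2 out. So factor: (x - 8) - 2 = -12.
Step 5. [(x - 8) - 2 = -12] -2 is outermost — add 2 both sides. So sub: x - 8 = -10.
Step 6. [x - 8 = -10] -8 is outermost — add 8 both sides. So sub: x = -2.

Answer: x ∈ {-2}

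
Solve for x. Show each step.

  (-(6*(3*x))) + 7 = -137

Step 1. [(-(6*(3*x))) + 7 = -137] peel the +7: subtract 7 from each side, so sub: -(6*(3*x)) = -144.
Step 2. [-(6*(3*x)) = -144] LHS negated; negate both sides ⇒ neg: 6*(3*x) = 144.
Step 3. [6*(3*x) = 144] leading coefficient 6: divide by 6. So div: 3*x = 24.
Step 4. [3*x = 24] divide by the outer 3, so div: x = 8.

Answer: x ∈ {8}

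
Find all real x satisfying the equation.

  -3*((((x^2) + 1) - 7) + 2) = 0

Step 1. [-3*((((x^2) + 1) - 7) + 2) = 0] -3·(inner) — divide through by -3 ⇒ div: (((x^2) + 1) - 7) + 2 = 0.
Step 2. [(((x^2) + 1) - 7) + 2 = 0] the outer +2 inverts by subtracting 2. So sub: ((x^2) + 1) - 7 = -2.
Step 3. [((x^2) + 1) - 7 = -2] -7 is outermost — add 7 both sides. So sub: (x^2) + 1 = 5.
Step 4. [(x^2) + 1 = 5] +1 is outermost — subtract 1 both sides ⇒ sub: x^2 = 4.
Step 5. [x^2 = 4] √ both sides: 4 ≥ 0 gives two branches. So sqrt: x = 2 or -2.

Answer: x ∈ {-2, 2}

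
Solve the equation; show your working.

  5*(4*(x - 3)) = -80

Step 1. [5*(4*(x - 3)) = -80] divide by the outer 5. So div: 4*(x - 3) = -16.
Step 2. [4*(x - 3) = -16] divide by the outer 4, so div: x - 3 = -4.
Step 3. [x - 3 = -4] peel the -3: add 3 from each side, so sub: x = -1.

Answer: x ∈ {-1}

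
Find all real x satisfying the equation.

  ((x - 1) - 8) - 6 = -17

Step 1. [((x - 1) - 8) - 6 = -17] peel the -6: add 6 from each side ⇒ sub: (x - 1) - 8 = -11.
Step 2. [(x - 1) - 8 = -11] add 8: x sits inside (… - 8). So sub: x - 1 = -3.
Step 3. [x - 1 = -3] -1 is outermost — add 1 both sides. So sub: x = -2.

Answer: x ∈ {-2}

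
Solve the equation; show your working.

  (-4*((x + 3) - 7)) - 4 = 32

Step 1. [(-4*((x + 3) - 7)) - 4 = 32] peel the -4: add 4 from each side ⇒ sub: -4*((x + 3) - 7) = 36.
Step 2. [-4*((x + 3) - 7) = 36] leading coefficient -4: divide by -4. So div: (x + 3) - 7 = -9.
Step 3. [(x + 3) - 7 = -9] the outer -7 inverts by adding 7. So sub: x + 3 = -2.
Step 4. [x + 3 = -2] peel the +3: subtract 3 from each side, so sub: x = -5.

Answer: x ∈ {-5}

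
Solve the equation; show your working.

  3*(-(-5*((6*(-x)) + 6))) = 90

Step 1. [3*(-(-5*((6*(-x)) + 6))) = 90] 3 out front; divide by 3. So div: -(-5*((6*(-x)) + 6)) = 30.
Step 2. [-(-5*((6*(-x)) + 6)) = 30] flip signs both sides ⇒ neg: -5*((6*(-x)) + 6) = -30.
Step 3. [-5*((6*(-x)) + 6) = -30] -5 out front; divide by -5 ⇒ div: (6*(-x)) + 6 = 6.
Step 4. [(6*(-x)) + 6 = 6] peel the +6: subtract 6 from each side ⇒ sub: 6*(-x) = 0.
Step 5. [6*(-x) = 0] 6 out front; divide by 6 ⇒ div: -x = 0.
Step 6. [-x = 0] leading − — multiply by −1, so neg: x = 0.

Answer: x ∈ {0}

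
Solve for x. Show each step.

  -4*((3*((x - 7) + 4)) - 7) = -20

Step 1. [-4*((3*((x - 7) + 4)) - 7) = -20] LHS = -4·(…); ÷-4 both sides. So div: (3*((x - 7) + 4)) - 7 = 5.
Step 2. [(3*((x - 7) + 4)) - 7 = 5] the outer -7 inverts by adding 7 ⇒ sub: 3*((x - 7) + 4) = 12.
Step 3. [3*((x - 7) + 4) = 12] leading coefficient 3: divide by 3 ⇒ div: (x - 7) + 4 = 4.
Step 4. [(x - 7) + 4 = 4] the outer +4 inverts by subtracting 4. So sub: x - 7 = 0.
Step 5. [x - 7 = 0] -7 is outermost — add 7 both sides, so sub: x = 7.

Answer: x ∈ {7}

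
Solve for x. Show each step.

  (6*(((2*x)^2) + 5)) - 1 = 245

Step 1. [(6*(((2*x)^2) + 5)) - 1 = 245] the outer -1 inverts by adding 1 ⇒ sub: 6*(((2*x)^2) + 5) = 246.
Step 2. [6*(((2*x)^2) + 5) = 246] 6·(inner) — divide through by 6, so div: ((2*x)^2) + 5 = 41.
Step 3. [((2*x)^2) + 5 = 41] subtract 5: x sits inside (… + 5). So sub: (2*x)^2 = 36.
Step 4. [(2*x)^2 = 36] LHS squared, RHS 36 ≥ 0: apply √ (±). So sqrt: 2*x = 6 or -6.
Step 5. [2*x = 6 or -6] leading coefficient 2: divide by 2 ⇒ div: x = 3 or -3.

Answer: x ∈ {-3, 3}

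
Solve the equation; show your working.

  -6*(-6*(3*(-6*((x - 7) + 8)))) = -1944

Step 1. [-6*(-6*(3*(-6*((x - 7) + 8)))) = -1944] -6·(inner) — divide through by -6, so div: -6*(3*(-6*((x - 7) + 8))) = 324.
Step 2. [-6*(3*(-6*((x - 7) + 8))) = 324] LHS = -6·(…); ÷-6 both sides. So div: 3*(-6*((x - 7) + 8)) = -54.
Step 3. [3*(-6*((x - 7) + 8)) = -54] divide by the outer 3, so div: -6*((x - 7) + 8) = -18.
Step 4. [-6*((x - 7) + 8) = -18] LHS = -6·(…); ÷-6 both sides ⇒ div: (x - 7) + 8 = 3.
Step 5. [(x - 7) + 8 = 3] 8 comes off first (subtract 8) ⇒ sub: x - 7 = -5.
Step 6. [x - 7 = -5] add 7: x sits inside (… - 7), so sub: x = 2.

Answer: x ∈ {2}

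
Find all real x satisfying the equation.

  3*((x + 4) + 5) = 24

Step 1. [3*((x + 4) + 5) = 24] leading coefficient 3: divide by 3, so div: (x + 4) + 5 = 8.
Step 2. [(x + 4) + 5 = 8] peel the +5: subtract 5 from each side, so sub: x + 4 = 3.
Step 3. [x + 4 = 3] 4 comes off first (subtract 4). So sub: x = -1.

Answer: x ∈ {-1}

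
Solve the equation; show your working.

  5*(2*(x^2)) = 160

Step 1. [5*(2*(x^2)) = 160] leading coefficient 5: divide by 5 ⇒ div: 2*(x^2) = 32.
Step 2. [2*(x^2) = 32] 2 out front; divide by 2 ⇒ div: x^2 = 16.
Step 3. [x^2 = 16] √ both sides: 16 ≥ 0 gives two branches, so sqrt: x = 4 or -4.

Answer: x ∈ {-4, 4}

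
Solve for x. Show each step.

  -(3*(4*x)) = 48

Step 1. [-(3*(4*x)) = 48] leading − — multiply by −1 ⇒ neg: 3*(4*x) = -48.
Step 2. [3*(4*x) = -48] LHS = 3·(…); ÷3 both sides ⇒ div: 4*x = -16.
Step 3. [4*x = -16] divide by the outer 4. So div: x = -4.

Answer: x ∈ {-4}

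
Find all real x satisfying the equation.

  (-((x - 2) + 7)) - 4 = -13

Step 1. [(-((x - 2) + 7)) - 4 = -13] peel the -4: add 4 from each side ⇒ sub: -((x - 2) + 7) = -9.
Step 2. [-((x - 2) + 7) = -9] leading − — multiply by −1. So neg: (x - 2) + 7 = 9.
Step 3. [(x - 2) + 7 = 9] subtract 7: x sits inside (… + 7). So sub: x - 2 = 2.
Step 4. [x - 2 = 2] -2 is outermost — add 2 both sides. So sub: x = 4.

Answer: x ∈ {4}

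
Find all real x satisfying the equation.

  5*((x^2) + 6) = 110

Step 1. [5*((x^2) + 6) = 110] LHS = 5·(…); ÷5 both sides, so div: (x^2) + 6 = 22.
Step 2. [(x^2) + 6 = 22] +6 is outermost — subtract 6 both sides ⇒ sub: x^2 = 16.
Step 3. [x^2 = 16] √ both sides: 16 ≥ 0 gives two branches, so sqrt: x = 4 or -4.

Answer: x ∈ {-4, 4}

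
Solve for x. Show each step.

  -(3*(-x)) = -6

Step 1. [-(3*(-x)) = -6] flip signs both sides, so neg: 3*(-x) = 6.
Step 2. [3*(-x) = 6] leading coefficient 3: divide by 3. So div: -x = 2.
Step 3. [-x = 2] LHS negated; negate both sides. So neg: x = -2.

Answer: x ∈ {-2}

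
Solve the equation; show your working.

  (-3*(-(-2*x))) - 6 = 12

Step 1. [(-3*(-(-2*x))) - 6 = 12] 6 comes off first (add 6), so sub: -3*(-(-2*x)) = 18.
Step 2. [-3*(-(-2*x)) = 18] divide by the outer -3. So div: -(-2*x) = -6.
Step 3. [-(-2*x) = -6] leading − — multiply by −1 ⇒ neg: -2*x = 6.
Step 4. [-2*x = 6] -2·(inner) — divide through by -2, so div: x = -3.

Answer: x ∈ {-3}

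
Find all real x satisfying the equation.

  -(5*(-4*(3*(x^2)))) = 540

Step 1. [-(5*(-4*(3*(x^2)))) = 540] leading − — multiply by −1 ⇒ neg: 5*(-4*(3*(x^2))) = -540.
Step 2. [5*(-4*(3*(x^2))) = -540] LHS = 5·(…); ÷5 both sides, so div: -4*(3*(x^2)) = -108.
Step 3. [-4*(3*(x^2)) = -108] LHS = -4·(…); ÷-4 both sides. So div: 3*(x^2) = 27.
Step 4. [3*(x^2) = 27] leading coefficient 3: divide by 3 ⇒ div: x^2 = 9.
Step 5. [x^2 = 9] LHS squared, RHS 9 ≥ 0: apply √ (±). So sqrt: x = 3 or -3.

Answer: x ∈ {-3, 3}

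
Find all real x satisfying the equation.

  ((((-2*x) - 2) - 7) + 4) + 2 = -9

Step 1. [((((-2*x) - 2) - 7) + 4) + 2 = -9] subtract 2: x sits inside (… + 2). So sub: (((-2*x) - 2) - 7) + 4 = -11.
Step 2. [(((-2*x) - 2) - 7) + 4 = -11] the outer +4 inverts by subtracting 4 ⇒ sub: ((-2*x) - 2) - 7 = -15.
Step 3. [((-2*x) - 2) - 7 = -15] peel the -7: add 7 from each side, so sub: (-2*x) - 2 = -8.
Step 4. [(-2*x) - 2 = -8] 2 comes off first (add 2). So sub: -2*x = -6.
Step 5. [-2*x = -6] -2 out front; divide by -2 ⇒ div: x = 3.

Answer: x ∈ {3}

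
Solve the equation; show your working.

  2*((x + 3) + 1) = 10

Step 1. [2*((x + 3) + 1) = 10] leading coefficient 2: divide by 2. So div: (x + 3) + 1 = 5.
Step 2. [(x + 3) + 1 = 5] peel the +1: subtract 1 from each side. So sub: x + 3 = 4.
Step 3. [x + 3 = 4] 3 comes off first (subtract 3). So sub: x = 1.

Answer: x ∈ {1}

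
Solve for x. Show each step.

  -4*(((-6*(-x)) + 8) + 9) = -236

Step 1. [-4*(((-6*(-x)) + 8) + 9) = -236] -4 out front; divide by -4, so div: ((-6*(-x)) + 8) + 9 = 59.
Step 2. [((-6*(-x)) + 8) + 9 = 59] the outer +9 inverts by subtracting 9. So sub: (-6*(-x)) + 8 = 50.
Step 3. [(-6*(-x)) + 8 = 50] the outer +8 inverts by subtracting 8 ⇒ sub: -6*(-x) = 42.
Step 4. [-6*(-x) = 42] divide by the outer -6 ⇒ div: -x = -7.
Step 5. [-x = -7] flip signs both sides ⇒ neg: x = 7.

Answer: x ∈ {7}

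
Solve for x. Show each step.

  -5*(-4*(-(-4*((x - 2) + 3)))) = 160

Step 1. [-5*(-4*(-(-4*((x - 2) + 3)))) = 160] -5 out front; divide by -5, so div: -4*(-(-4*((x - 2) + 3))) = -32.
Step 2. [-4*(-(-4*((x - 2) + 3))) = -32] leading coefficient -4: divide by -4 ⇒ div: -(-4*((x - 2) + 3)) = 8.
Step 3. [-(-4*((x - 2) + 3)) = 8] flip signs both sides. So neg: -4*((x - 2) + 3) = -8.
Step 4. [-4*((x - 2) + 3) = -8] -4·(inner) — divide through by -4. So div: (x - 2) + 3 = 2.
Step 5. [(x - 2) + 3 = 2] 3 comes off first (subtract 3), so sub: x - 2 = -1.
Step 6. [x - 2 = -1] the outer -2 inverts by adding 2 ⇒ sub: x = 1.

Answer: x ∈ {1}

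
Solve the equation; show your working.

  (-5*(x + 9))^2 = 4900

Step 1. [(-5*(x + 9))^2 = 4900] √ both sides: 4900 ≥ 0 gives two branches ⇒ sqrt: -5*(x + 9) = 70 or -70.
Step 2. [-5*(x + 9) = 70 or -70] LHS = -5·(…); ÷-5 both sides ⇒ div: x + 9 = -14 or 14.
Step 3. [x + 9 = -14 or 14] subtract 9: x sits inside (… + 9), so sub: x = -23 or 5.

Answer: x ∈ {-23, 5}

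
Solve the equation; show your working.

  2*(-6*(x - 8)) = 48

Step 1. [2*(-6*(x - 8)) = 48] LHS = 2·(…); ÷2 both sides, so div: -6*(x - 8) = 24.
Step 2. [-6*(x - 8) = 24] leading coefficient -6: divide by -6. So div: x - 8 = -4.
Step 3. [x - 8 = -4] the outer -8 inverts by adding 8 ⇒ sub: x = 4.

Answer: x ∈ {4}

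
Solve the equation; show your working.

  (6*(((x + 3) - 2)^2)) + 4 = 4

Step 1. [(6*(((x + 3) - 2)^2)) + 4 = 4] +4 is outermost — subtract 4 both sides. So sub: 6*(((x + 3) - 2)^2) = 0.
Step 2. [6*(((x + 3) - 2)^2) = 0] divide by the outer 6, so div: ((x + 3) - 2)^2 = 0.
Step 3. [((x + 3) - 2)^2 = 0] 0 ≥ 0, LHS is (·)² — take ±√ ⇒ sqrt: (x + 3) - 2 = 0.
Step 4. [(x + 3) - 2 = 0] the outer -2 inverts by adding 2. So sub: x + 3 = 2.
Step 5. [x + 3 = 2] 3 comes off first (subtract 3), so sub: x = -1.

Answer: x ∈ {-1}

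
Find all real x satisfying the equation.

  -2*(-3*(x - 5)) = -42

Step 1. [-2*(-3*(x - 5)) = -42] -2 out front; divide by -2. So div: -3*(x - 5) = 21.
Step 2. [-3*(x - 5) = 21] -3·(inner) — divide through by -3 ⇒ div: x - 5 = -7.
Step 3. [x - 5 = -7] -5 is outermost — add 5 both sides. So sub: x = -2.

Answer: x ∈ {-2}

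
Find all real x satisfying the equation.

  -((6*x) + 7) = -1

Step 1. [-((6*x) + 7) = -1] LHS negated; negate both sides ⇒ neg: (6*x) + 7 = 1.
Step 2. [(6*x) + 7 = 1] +7 is outermost — subtract 7 both sides, so sub: 6*x = -6.
Step 3. [6*x = -6] 6 out front; divide by 6, so div: x = -1.

Answer: x ∈ {-1}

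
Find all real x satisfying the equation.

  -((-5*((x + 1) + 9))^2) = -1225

Step 1. [-((-5*((x + 1) + 9))^2) = -1225] flip signs both sides. So neg: (-5*((x + 1) + 9))^2 = 1225.
Step 2. [(-5*((x + 1) + 9))^2 = 1225] LHS squared, RHS 1225 ≥ 0: apply √ (±), so sqrt: -5*((x + 1) + 9) = 35 or -35.
Step 3. [-5*((x + 1) + 9) = 35 or -35] -5 out front; divide by -5 ⇒ div: (x + 1) + 9 = -7 or 7.
Step 4. [(x + 1) + 9 = -7 or 7] 9 comes off first (subtract 9) ⇒ sub: x + 1 = -16 or -2.
Step 5. [x + 1 = -16 or -2] +1 is outermost — subtract 1 both sides, so sub: x = -17 or -3.

Answer: x ∈ {-17, -3}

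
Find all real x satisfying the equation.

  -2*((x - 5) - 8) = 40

Step 1. [-2*((x - 5) - 8) = 40] leading coefficient -2: divide by -2 ⇒ div: (x - 5) - 8 = -20.
Step 2. [(x - 5) - 8 = -20] 8 comes off first (add 8). So sub: x - 5 = -12.
Step 3. [x - 5 = -12] add 5: x sits inside (… - 5). So sub: x = -7.

Answer: x ∈ {-7}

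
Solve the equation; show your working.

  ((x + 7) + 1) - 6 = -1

Step 1. [((x + 7) + 1) - 6 = -1] the outer -6 inverts by adding 6 ⇒ sub: (x + 7) + 1 = 5.
Step 2. [(x + 7) + 1 = 5] peel the +1: subtract 1 from each side ⇒ sub: x + 7 = 4.
Step 3. [x + 7 = 4] peel the +7: subtract 7 from each side, so sub: x = -3.

Answer: x ∈ {-3}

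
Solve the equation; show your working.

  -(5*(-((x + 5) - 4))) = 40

Step 1. [-(5*(-((x + 5) - 4))) = 40] LHS negated; negate both sides. So neg: 5*(-((x + 5) - 4)) = -40.
Step 2. [5*(-((x + 5) - 4)) = -40] 5 out front; divide by 5, so div: -((x + 5) - 4) = -8.
Step 3. [-((x + 5) - 4) = -8] flip signs both sides ⇒ neg: (x + 5) - 4 = 8.
Step 4. [(x + 5) - 4 = 8] the outer -4 inverts by adding 4 ⇒ sub: x + 5 = 12.
Step 5. [x + 5 = 12] subtract 5: x sits inside (… + 5). So sub: x = 7.

Answer: x ∈ {7}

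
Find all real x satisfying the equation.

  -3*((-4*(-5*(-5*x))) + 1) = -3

Step 1. [-3*((-4*(-5*(-5*x))) + 1) = -3] LHS = -3·(…); ÷-3 both sides ⇒ div: (-4*(-5*(-5*x))) + 1 = 1.
Step 2. [(-4*(-5*(-5*x))) + 1 = 1] subtract 1: x sits inside (… + 1), so sub: -4*(-5*(-5*x)) = 0.
Step 3. [-4*(-5*(-5*x)) = 0] -4·(inner) — divide through by -4, so div: -5*(-5*x) = 0.
Step 4. [-5*(-5*x) = 0] leading coefficient -5: divide by -5. So div: -5*x = 0.
Step 5. [-5*x = 0] leading coefficient -5: divide by -5. So div: x = 0.

Answer: x ∈ {0}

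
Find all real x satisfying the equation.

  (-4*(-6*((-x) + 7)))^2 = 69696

Step 1. [(-4*(-6*((-x) + 7)))^2 = 69696] 69696 ≥ 0, LHS is (·)² — take ±√, so sqrt: -4*(-6*((-x) + 7)) = 264 or -264.
Step 2. [-4*(-6*((-x) + 7)) = 264 or -264] leading coefficient -4: divide by -4, so div: -6*((-x) + 7) = -66 or 66.
Step 3. [-6*((-x) + 7) = -66 or 66] LHS = -6·(…); ÷-6 both sides. So div: (-x) + 7 = 11 or -11.
Step 4. [(-x) + 7 = 11 or -11] peel the +7: subtract 7 from each side. So sub: -x = 4 or -18.
Step 5. [-x = 4 or -18] leading − — multiply by −1. So neg: x = -4 or 18.

Answer: x ∈ {-4, 18}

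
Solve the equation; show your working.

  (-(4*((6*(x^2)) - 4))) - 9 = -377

Step 1. [(-(4*((6*(x^2)) - 4))) - 9 = -377] -9 is outermost — add 9 both sides. So sub: -(4*((6*(x^2)) - 4)) = -368.
Step 2. [-(4*((6*(x^2)) - 4)) = -368] LHS negated; negate both sides, so neg: 4*((6*(x^2)) - 4) = 368.
Step 3. [4*((6*(x^2)) - 4) = 368] leading coefficient 4: divide by 4. So div: (6*(x^2)) - 4 = 92.
Step 4. [(6*(x^2)) - 4 = 92] the outer -4 inverts by adding 4, so sub: 6*(x^2) = 96.
Step 5. [6*(x^2) = 96] 6 out front; divide by 6 ⇒ div: x^2 = 16.
Step 6. [x^2 = 16] √ both sides: 16 ≥ 0 gives two branches. So sqrt: x = 4 or -4.

Answer: x ∈ {-4, 4}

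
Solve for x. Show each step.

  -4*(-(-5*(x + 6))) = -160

Step 1. [-4*(-(-5*(x + 6))) = -160] -4·(inner) — divide through by -4. So div: -(-5*(x + 6)) = 40.
Step 2. [-(-5*(x + 6)) = 40] LHS negated; negate both sides. So neg: -5*(x + 6) = -40.
Step 3. [-5*(x + 6) = -40] -5 out front; divide by -5 ⇒ div: x + 6 = 8.
Step 4. [x + 6 = 8] subtract 6: x sits inside (… + 6). So sub: x = 2.

Answer: x ∈ {2}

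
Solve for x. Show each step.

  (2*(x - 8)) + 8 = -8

Step 1. [(2*(x - 8)) + 8 = -8] the outer +8 inverts by subtracting 8. So sub: 2*(x - 8) = -16.
Step 2. [2*(x - 8) = -16] divide by the outer 2 ⇒ div: x - 8 = -8.
Step 3. [x - 8 = -8] peel the -8: add 8 from each side. So sub: x = 0.

Answer: x ∈ {0}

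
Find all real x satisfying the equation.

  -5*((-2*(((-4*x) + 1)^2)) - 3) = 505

Step 1. [-5*((-2*(((-4*x) + 1)^2)) - 3) = 505] -5·(inner) — divide through by -5. So div: (-2*(((-4*x) + 1)^2)) - 3 = -101.
Step 2. [(-2*(((-4*x) + 1)^2)) - 3 = -101] add 3: x sits inside (… - 3), so sub: -2*(((-4*x) + 1)^2) = -98.
Step 3. [-2*(((-4*x) + 1)^2) = -98] LHS = -2·(…); ÷-2 both sides ⇒ div: ((-4*x) + 1)^2 = 49.
Step 4. [((-4*x) + 1)^2 = 49] 49 ≥ 0, LHS is (·)² — take ±√, so sqrt: (-4*x) + 1 = 7 or -7.
Step 5. [(-4*x) + 1 = 7 or -7] +1 is outermost — subtract 1 both sides ⇒ sub: -4*x = 6 or -8.
Step 6. [-4*x = 6 or -8] leading coefficient -4: divide by -4, so div: x = -3/2 or 2.

Answer: x ∈ {-3/2, 2}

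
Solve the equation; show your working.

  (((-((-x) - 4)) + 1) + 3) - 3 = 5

Step 1. [(((-((-x) - 4)) + 1) + 3) - 3 = 5] the outer -3 inverts by adding 3, so sub: ((-((-x) - 4)) + 1) + 3 = 8.
Step 2. [((-((-x) - 4)) + 1) + 3 = 8] 3 comes off first (subtract 3), so sub: (-((-x) - 4)) + 1 = 5.
Step 3. [(-((-x) - 4)) + 1 = 5] subtract 1: x sits inside (… + 1). So sub: -((-x) - 4) = 4.
Step 4. [-((-x) - 4) = 4] leading − — multiply by −1, so neg: (-x) - 4 = -4.
Step 5. [(-x) - 4 = -4] 4 comes off first (add 4). So sub: -x = 0.
Step 6. [-x = 0] leading − — multiply by −1 ⇒ neg: x = 0.

Answer: x ∈ {0}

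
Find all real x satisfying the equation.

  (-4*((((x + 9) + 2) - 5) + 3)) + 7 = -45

Step 1. [(-4*((((x + 9) + 2) - 5) + 3)) + 7 = -45] peel the +7: subtract 7 from each side. So sub: -4*((((x + 9) + 2) - 5) + 3) = -52.
Step 2. [-4*((((x + 9) + 2) - 5) + 3) = -52] -4 out front; divide by -4 ⇒ div: (((x + 9) + 2) - 5) + 3 = 13.
Step 3. [(((x + 9) + 2) - 5) + 3 = 13] +3 is outermost — subtract 3 both sides, so sub: ((x + 9) + 2) - 5 = 10.
Step 4. [((x + 9) + 2) - 5 = 10] peel the -5: add 5 from each side. So sub: (x + 9) + 2 = 15.
Step 5. [(x + 9) + 2 = 15] subtract 2: x sits inside (… + 2), so sub: x + 9 = 13.
Step 6. [x + 9 = 13] peel the +9: subtract 9 from each side ⇒ sub: x = 4.

Answer: x ∈ {4}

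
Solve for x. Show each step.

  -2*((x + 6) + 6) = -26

Step 1. [-2*((x + 6) + 6) = -26] -2·(inner) — divide through by -2 ⇒ div: (x + 6) + 6 = 13.
Step 2. [(x + 6) + 6 = 13] peel the +6: subtract 6 from each side ⇒ sub: x + 6 = 7.
Step 3. [x + 6 = 7] peel the +6: subtract 6 from each side, so sub: x = 1.

Answer: x ∈ {1}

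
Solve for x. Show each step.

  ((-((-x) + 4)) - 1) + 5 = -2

Step 1. [((-((-x) + 4)) - 1) + 5 = -2] subtract 5: x sits inside (… + 5). So sub: (-((-x) + 4)) - 1 = -7.
Step 2. [(-((-x) + 4)) - 1 = -7] the outer -1 inverts by adding 1. So sub: -((-x) + 4) = -6.
Step 3. [-((-x) + 4) = -6] leading − — multiply by −1. So neg: (-x) + 4 = 6.
Step 4. [(-x) + 4 = 6] the outer +4 inverts by subtracting 4, so sub: -x = 2.
Step 5. [-x = 2] LHS negated; negate both sides. So neg: x = -2.

Answer: x ∈ {-2}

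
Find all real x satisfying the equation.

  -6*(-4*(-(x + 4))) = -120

Step 1. [-6*(-4*(-(x + 4))) = -120] -6·(inner) — divide through by -6, so div: -4*(-(x + 4)) = 20.
Step 2. [-4*(-(x + 4)) = 20] divide by the outer -4, so div: -(x + 4) = -5.
Step 3. [-(x + 4) = -5] flip signs both sides, so neg: x + 4 = 5.
Step 4. [x + 4 = 5] the outer +4 inverts by subtracting 4. So sub: x = 1.

Answer: x ∈ {1}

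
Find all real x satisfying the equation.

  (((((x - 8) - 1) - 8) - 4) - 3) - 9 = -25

Step 1. [(((((x - 8) - 1) - 8) - 4) - 3) - 9 = -25] -9 is outermost — add 9 both sides ⇒ sub: ((((x - 8) - 1) - 8) - 4) - 3 = -16.
Step 2. [((((x - 8) - 1) - 8) - 4) - 3 = -16] the outer -3 inverts by adding 3 ⇒ sub: (((x - 8) - 1) - 8) - 4 = -13.
Step 3. [(((x - 8) - 1) - 8) - 4 = -13] the outer -4 inverts by adding 4. So sub: ((x - 8) - 1) - 8 = -9.
Step 4. [((x - 8) - 1) - 8 = -9] the outer -8 inverts by adding 8. So sub: (x - 8) - 1 = -1.
Step 5. [(x - 8) - 1 = -1] the outer -1 inverts by adding 1. So sub: x - 8 = 0.
Step 6. [x - 8 = 0] 8 comes off first (add 8), so sub: x = 8.

Answer: x ∈ {8}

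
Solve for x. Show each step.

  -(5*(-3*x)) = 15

Step 1. [-(5*(-3*x)) = 15] leading − — multiply by −1 ⇒ neg: 5*(-3*x) = -15.
Step 2. [5*(-3*x) = -15] 5·(inner) — divide through by 5 ⇒ div: -3*x = -3.
Step 3. [-3*x = -3] LHS = -3·(…); ÷-3 both sides. So div: x = 1.

Answer: x ∈ {1}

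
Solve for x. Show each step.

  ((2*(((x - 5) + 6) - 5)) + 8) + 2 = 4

Step 1. [((2*(((x - 5) + 6) - 5)) + 8) + 2 = 4] 2 comes off first (subtract 2). So sub: (2*(((x - 5) + 6) - 5)) + 8 = 2.
Step 2. [(2*(((x - 5) + 6) - 5)) + 8 = 2] peel the +8: subtract 8 from each side. So sub: 2*(((x - 5) + 6) - 5) = -6.
Step 3. [2*(((x - 5) + 6) - 5) = -6] divide by the outer 2, so div: ((x - 5) + 6) - 5 = -3.
Step 4. [((x - 5) + 6) - 5 = -3] add 5: x sits inside (… - 5). So sub: (x - 5) + 6 = 2.
Step 5. [(x - 5) + 6 = 2] the outer +6 inverts by subtracting 6. So sub: x - 5 = -4.
Step 6. [x - 5 = -4] peel the -5: add 5 from each side ⇒ sub: x = 1.

Answer: x ∈ {1}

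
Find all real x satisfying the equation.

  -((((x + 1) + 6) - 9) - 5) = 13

Step 1. [-((((x + 1) + 6) - 9) - 5) = 13] flip signs both sides ⇒ neg: (((x + 1) + 6) - 9) - 5 = -13.
Step 2. [(((x + 1) + 6) - 9) - 5 = -13] 5 comes off first (add 5) ⇒ sub: ((x + 1) + 6) - 9 = -8.
Step 3. [((x + 1) + 6) - 9 = -8] -9 is outermost — add 9 both sides. So sub: (x + 1) + 6 = 1.
Step 4. [(x + 1) + 6 = 1] the outer +6 inverts by subtracting 6, so sub: x + 1 = -5.
Step 5. [x + 1 = -5] the outer +1 inverts by subtracting 1 ⇒ sub: x = -6.

Answer: x ∈ {-6}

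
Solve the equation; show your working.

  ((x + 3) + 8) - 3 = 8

Step 1. [((x + 3) + 8) - 3 = 8] peel the -3: add 3 from each side ⇒ sub: (x + 3) + 8 = 11.
Step 2. [(x + 3) + 8 = 11] 8 comes off first (subtract 8), so sub: x + 3 = 3.
Step 3. [x + 3 = 3] subtract 3: x sits inside (… + 3) ⇒ sub: x = 0.

Answer: x ∈ {0}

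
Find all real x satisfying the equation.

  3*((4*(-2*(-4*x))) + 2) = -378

Step 1. [3*((4*(-2*(-4*x))) + 2) = -378] LHS = 3·(…); ÷3 both sides ⇒ div: (4*(-2*(-4*x))) + 2 = -126.
Step 2. [(4*(-2*(-4*x))) + 2 = -126] the outer +2 inverts by subtracting 2, so sub: 4*(-2*(-4*x)) = -128.
Step 3. [4*(-2*(-4*x)) = -128] LHS = 4·(…); ÷4 both sides. So div: -2*(-4*x) = -32.
Step 4. [-2*(-4*x) = -32] divide by the outer -2 ⇒ div: -4*x = 16.
Step 5. [-4*x = 16] leading coefficient -4: divide by -4, so div: x = -4.

Answer: x ∈ {-4}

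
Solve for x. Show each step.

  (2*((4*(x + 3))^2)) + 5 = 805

Step 1. [(2*((4*(x + 3))^2)) + 5 = 805] subtract 5: x sits inside (… + 5), so sub: 2*((4*(x + 3))^2) = 800.
Step 2. [2*((4*(x + 3))^2) = 800] divide by the outer 2. So div: (4*(x + 3))^2 = 400.
Step 3. [(4*(x + 3))^2 = 400] LHS squared, RHS 400 ≥ 0: apply √ (±) ⇒ sqrt: 4*(x + 3) = 20 or -20.
Step 4. [4*(x + 3) = 20 or -20] divide by the outer 4, so div: x + 3 = 5 or -5.
Step 5. [x + 3 = 5 or -5] the outer +3 inverts by subtracting 3 ⇒ sub: x = 2 or -8.

Answer: x ∈ {-8, 2}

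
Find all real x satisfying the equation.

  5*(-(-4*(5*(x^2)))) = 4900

Step 1. [5*(-(-4*(5*(x^2)))) = 4900] LHS = 5·(…); ÷5 both sides, so div: -(-4*(5*(x^2))) = 980.
Step 2. [-(-4*(5*(x^2))) = 980] flip signs both sides ⇒ neg: -4*(5*(x^2)) = -980.
Step 3. [-4*(5*(x^2)) = -980] leading coefficient -4: divide by -4, so div: 5*(x^2) = 245.
Step 4. [5*(x^2) = 245] LHS = 5·(…); ÷5 both sides. So div: x^2 = 49.
Step 5. [x^2 = 49] LHS squared, RHS 49 ≥ 0: apply √ (±), so sqrt: x = 7 or -7.

Answer: x ∈ {-7, 7}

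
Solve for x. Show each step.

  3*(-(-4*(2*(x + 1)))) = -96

Step 1. [3*(-(-4*(2*(x + 1)))) = -96] 3·(inner) — divide through by 3 ⇒ div: -(-4*(2*(x + 1))) = -32.
Step 2. [-(-4*(2*(x + 1))) = -32] leading − — multiply by −1 ⇒ neg: -4*(2*(x + 1)) = 32.
Step 3. [-4*(2*(x + 1)) = 32] -4 out front; divide by -4, so div: 2*(x + 1) = -8.
Step 4. [2*(x + 1) = -8] divide by the outer 2, so div: x + 1 = -4.
Step 5. [x + 1 = -4] peel the +1: subtract 1 from each side ⇒ sub: x = -5.

Answer: x ∈ {-5}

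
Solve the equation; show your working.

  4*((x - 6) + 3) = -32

Step 1. [4*((x - 6) + 3) = -32] 4 out front; divide by 4, so div: (x - 6) + 3 = -8.
Step 2. [(x - 6) + 3 = -8] the outer +3 inverts by subtracting 3, so sub: x - 6 = -11.
Step 3. [x - 6 = -11] add 6: x sits inside (… - 6), so sub: x = -5.

Answer: x ∈ {-5}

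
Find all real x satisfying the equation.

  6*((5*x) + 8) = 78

Step 1. [6*((5*x) + 8) = 78] divide by the outer 6 ⇒ div: (5*x) + 8 = 13.
Step 2. [(5*x) + 8 = 13] 8 comes off first (subtract 8). So sub: 5*x = 5.
Step 3. [5*x = 5] divide by the outer 5, so div: x = 1.

Answer: x ∈ {1}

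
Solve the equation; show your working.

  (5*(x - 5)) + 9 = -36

Step 1. [(5*(x - 5)) + 9 = -36] subtract 9: x sits inside (… + 9) ⇒ sub: 5*(x - 5) = -45.
Step 2. [5*(x - 5) = -45] 5 out front; divide by 5, so div: x - 5 = -9.
Step 3. [x - 5 = -9] peel the -5: add 5 from each side. So sub: x = -4.

Answer: x ∈ {-4}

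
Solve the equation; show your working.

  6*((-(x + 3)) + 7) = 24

Step 1. [6*((-(x + 3)) + 7) = 24] LHS = 6·(…); ÷6 both sides, so div: (-(x + 3)) + 7 = 4.
Step 2. [(-(x + 3)) + 7 = 4] subtract 7: x sits inside (… + 7). So sub: -(x + 3) = -3.
Step 3. [-(x + 3) = -3] flip signs both sides, so neg: x + 3 = 3.
Step 4. [x + 3 = 3] subtract 3: x sits inside (… + 3). So sub: x = 0.

Answer: x ∈ {0}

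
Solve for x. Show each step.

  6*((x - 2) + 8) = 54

Step 1. [6*((x - 2) + 8) = 54] 6·(inner) — divide through by 6. So div: (x - 2) + 8 = 9.
Step 2. [(x - 2) + 8 = 9] +8 is outermost — subtract 8 both sides ⇒ sub: x - 2 = 1.
Step 3. [x - 2 = 1] the outer -2 inverts by adding 2 ⇒ sub: x = 3.

Answer: x ∈ {3}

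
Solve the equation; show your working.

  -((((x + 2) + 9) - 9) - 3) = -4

Step 1. [-((((x + 2) + 9) - 9) - 3) = -4] flip signs both sides. So neg: (((x + 2) + 9) - 9) - 3 = 4.
Step 2. [(((x + 2) + 9) - 9) - 3 = 4] 3 comes off first (add 3), so sub: ((x + 2) + 9) - 9 = 7.
Step 3. [((x + 2) + 9) - 9 = 7] add 9: x sits inside (… - 9), so sub: (x + 2) + 9 = 16.
Step 4. [(x + 2) + 9 = 16] the outer +9 inverts by subtracting 9 ⇒ sub: x + 2 = 7.
Step 5. [x + 2 = 7] the outer +2 inverts by subtracting 2 ⇒ sub: x = 5.

Answer: x ∈ {5}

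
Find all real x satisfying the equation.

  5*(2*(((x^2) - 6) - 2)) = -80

Step 1. [5*(2*(((x^2) - 6) - 2)) = -80] 5 out front; divide by 5, so div: 2*(((x^2) - 6) - 2) = -16.
Step 2. [2*(((x^2) - 6) - 2) = -16] divide by the outer 2, so div: ((x^2) - 6) - 2 = -8.
Step 3. [((x^2) - 6) - 2 = -8] the outer -2 inverts by adding 2, so sub: (x^2) - 6 = -6.
Step 4. [(x^2) - 6 = -6] -6 is outermost — add 6 both sides, so sub: x^2 = 0.
Step 5. [x^2 = 0] LHS squared, RHS 0 ≥ 0: apply √ (±), so sqrt: x = 0.

Answer: x ∈ {0}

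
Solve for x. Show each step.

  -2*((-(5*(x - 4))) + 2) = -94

Step 1. [-2*((-(5*(x - 4))) + 2) = -94] leading coefficient -2: divide by -2 ⇒ div: (-(5*(x - 4))) + 2 = 47.
Step 2. [(-(5*(x - 4))) + 2 = 47] peel the +2: subtract 2 from each side, so sub: -(5*(x - 4)) = 45.
Step 3. [-(5*(x - 4)) = 45] LHS negated; negate both sides ⇒ neg: 5*(x - 4) = -45.
Step 4. [5*(x - 4) = -45] leading coefficient 5: divide by 5. So div: x - 4 = -9.
Step 5. [x - 4 = -9] the outer -4 inverts by adding 4, so sub: x = -5.

Answer: x ∈ {-5}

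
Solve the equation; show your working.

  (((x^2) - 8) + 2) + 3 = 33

Step 1. [(((x^2) - 8) + 2) + 3 = 33] peel the +3: subtract 3 from each side, so sub: ((x^2) - 8) + 2 = 30.
Step 2. [((x^2) - 8) + 2 = 30] +2 is outermost — subtract 2 both sides ⇒ sub: (x^2) - 8 = 28.
Step 3. [(x^2) - 8 = 28] 8 comes off first (add 8), so sub: x^2 = 36.
Step 4. [x^2 = 36] 36 ≥ 0, LHS is (·)² — take ±√ ⇒ sqrt: x = 6 or -6.

Answer: x ∈ {-6, 6}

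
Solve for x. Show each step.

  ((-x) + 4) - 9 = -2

Step 1. [((-x) + 4) - 9 = -2] add 9: x sits inside (… - 9), so sub: (-x) + 4 = 7.
Step 2. [(-x) + 4 = 7] peel the +4: subtract 4 from each side. So sub: -x = 3.
Step 3. [-x = 3] flip signs both sides ⇒ neg: x = -3.

Answer: x ∈ {-3}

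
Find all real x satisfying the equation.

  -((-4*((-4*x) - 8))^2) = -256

Step 1. [-((-4*((-4*x) - 8))^2) = -256] LHS negated; negate both sides ⇒ neg: (-4*((-4*x) - 8))^2 = 256.
Step 2. [(-4*((-4*x) - 8))^2 = 256] √ both sides: 256 ≥ 0 gives two branches. So sqrt: -4*((-4*x) - 8) = 16 or -16.
Step 3. [-4*((-4*x) - 8) = 16 or -16] -4·(inner) — divide through by -4, so div: (-4*x) - 8 = -4 or 4.
Step 4. [(-4*x) - 8 = -4 or 4] common factor -4 (LHS and -4 or 4) — divide through. So factor: x + 2 = 1 or -1.
Step 5. [x + 2 = 1 or -1] subtract 2: x sits inside (… + 2), so sub: x = -1 or -3.

Answer: x ∈ {-3, -1}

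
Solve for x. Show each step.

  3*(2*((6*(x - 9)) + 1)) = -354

Step 1. [3*(2*((6*(x - 9)) + 1)) = -354] 3 out front; divide by 3, so div: 2*((6*(x - 9)) + 1) = -118.
Step 2. [2*((6*(x - 9)) + 1) = -118] divide by the outer 2 ⇒ div: (6*(x - 9)) + 1 = -59.
Step 3. [(6*(x - 9)) + 1 = -59] subtract 1: x sits inside (… + 1) ⇒ sub: 6*(x - 9) = -60.
Step 4. [6*(x - 9) = -60] leading coefficient 6: divide by 6. So div: x - 9 = -10.
Step 5. [x - 9 = -10] peel the -9: add 9 from each side ⇒ sub: x = -1.

Answer: x ∈ {-1}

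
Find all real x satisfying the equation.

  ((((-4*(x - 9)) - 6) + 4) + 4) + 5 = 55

Step 1. [((((-4*(x - 9)) - 6) + 4) + 4) + 5 = 55] subtract 5: x sits inside (… + 5). So sub: (((-4*(x - 9)) - 6) + 4) + 4 = 50.
Step 2. [(((-4*(x - 9)) - 6) + 4) + 4 = 50] the outer +4 inverts by subtracting 4. So sub: ((-4*(x - 9)) - 6) + 4 = 46.
Step 3. [((-4*(x - 9)) - 6) + 4 = 46] +4 is outermost — subtract 4 both sides ⇒ sub: (-4*(x - 9)) - 6 = 42.
Step 4. [(-4*(x - 9)) - 6 = 42] add 6: x sits inside (… - 6) ⇒ sub: -4*(x - 9) = 48.
Step 5. [-4*(x - 9) = 48] divide by the outer -4 ⇒ div: x - 9 = -12.
Step 6. [x - 9 = -12] peel the -9: add 9 from each side ⇒ sub: x = -3.

Answer: x ∈ {-3}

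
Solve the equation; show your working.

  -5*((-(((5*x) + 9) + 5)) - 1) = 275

Step 1. [-5*((-(((5*x) + 9) + 5)) - 1) = 275] -5 out front; divide by -5. So div: (-(((5*x) + 9) + 5)) - 1 = -55.
Step 2. [(-(((5*x) + 9) + 5)) - 1 = -55] peel the -1: add 1 from each side. So sub: -(((5*x) + 9) + 5) = -54.
Step 3. [-(((5*x) + 9) + 5) = -54] LHS negated; negate both sides. So neg: ((5*x) + 9) + 5 = 54.
Step 4. [((5*x) + 9) + 5 = 54] peel the +5: subtract 5 from each side, so sub: (5*x) + 9 = 49.
Step 5. [(5*x) + 9 = 49] the outer +9 inverts by subtracting 9. So sub: 5*x = 40.
Step 6. [5*x = 40] LHS = 5·(…); ÷5 both sides, so div: x = 8.

Answer: x ∈ {8}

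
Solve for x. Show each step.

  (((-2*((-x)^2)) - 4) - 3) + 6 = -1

Step 1. [(((-2*((-x)^2)) - 4) - 3) + 6 = -1] 6 comes off first (subtract 6), so sub: ((-2*((-x)^2)) - 4) - 3 = -7.
Step 2. [((-2*((-x)^2)) - 4) - 3 = -7] the outer -3 inverts by adding 3. So sub: (-2*((-x)^2)) - 4 = -4.
Step 3. [(-2*((-x)^2)) - 4 = -4] -2 | LHS and -2 | -4: pull -2 out ⇒ factor: ((-x)^2) + 2 = 2.
Step 4. [((-x)^2) + 2 = 2] 2 comes off first (subtract 2). So sub: (-x)^2 = 0.
Step 5. [(-x)^2 = 0] LHS squared, RHS 0 ≥ 0: apply √ (±). So sqrt: -x = 0.
Step 6. [-x = 0] leading − — multiply by −1 ⇒ neg: x = 0.

Answer: x ∈ {0}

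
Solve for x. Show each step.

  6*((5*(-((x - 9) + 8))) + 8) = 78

Step 1. [6*((5*(-((x - 9) + 8))) + 8) = 78] divide by the outer 6 ⇒ div: (5*(-((x - 9) + 8))) + 8 = 13.
Step 2. [(5*(-((x - 9) + 8))) + 8 = 13] subtract 8: x sits inside (… + 8) ⇒ sub: 5*(-((x - 9) + 8)) = 5.
Step 3. [5*(-((x - 9) + 8)) = 5] divide by the outer 5 ⇒ div: -((x - 9) + 8) = 1.
Step 4. [-((x - 9) + 8) = 1] LHS negated; negate both sides. So neg: (x - 9) + 8 = -1.
Step 5. [(x - 9) + 8 = -1] the outer +8 inverts by subtracting 8, so sub: x - 9 = -9.
Step 6. [x - 9 = -9] the outer -9 inverts by adding 9. So sub: x = 0.

Answer: x ∈ {0}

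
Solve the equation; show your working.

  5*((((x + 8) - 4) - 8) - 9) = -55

Step 1. [5*((((x + 8) - 4) - 8) - 9) = -55] leading coefficient 5: divide by 5 ⇒ div: (((x + 8) - 4) - 8) - 9 = -11.
Step 2. [(((x + 8) - 4) - 8) - 9 = -11] peel the -9: add 9 from each side, so sub: ((x + 8) - 4) - 8 = -2.
Step 3. [((x + 8) - 4) - 8 = -2] add 8: x sits inside (… - 8). So sub: (x + 8) - 4 = 6.
Step 4. [(x + 8) - 4 = 6] -4 is outermost — add 4 both sides. So sub: x + 8 = 10.
Step 5. [x + 8 = 10] subtract 8: x sits inside (… + 8). So sub: x = 2.

Answer: x ∈ {2}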